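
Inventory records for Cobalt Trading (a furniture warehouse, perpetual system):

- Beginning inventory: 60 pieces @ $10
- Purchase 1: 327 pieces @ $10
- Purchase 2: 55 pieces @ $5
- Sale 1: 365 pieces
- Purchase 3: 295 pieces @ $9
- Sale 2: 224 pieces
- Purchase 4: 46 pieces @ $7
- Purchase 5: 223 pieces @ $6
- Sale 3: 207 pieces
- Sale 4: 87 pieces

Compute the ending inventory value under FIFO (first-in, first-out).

Sale 1 (365) [FIFO — oldest first]: 60 @ $10 + 305 @ $10 = $3,650
Sale 2 (224) [FIFO — oldest first]: 22 @ $10 + 55 @ $5 + 147 @ $9 = $1,818
Sale 3 (207) [FIFO — oldest first]: 148 @ $9 + 46 @ $7 + 13 @ $6 = $1,732
Sale 4 (87) [FIFO — oldest first]: 87 @ $6 = $522
Total COGS = $3,650 + $1,818 + $1,732 + $522 = $7,722
Ending inventory: 123 @ $6 = $738

Ending inventory = $738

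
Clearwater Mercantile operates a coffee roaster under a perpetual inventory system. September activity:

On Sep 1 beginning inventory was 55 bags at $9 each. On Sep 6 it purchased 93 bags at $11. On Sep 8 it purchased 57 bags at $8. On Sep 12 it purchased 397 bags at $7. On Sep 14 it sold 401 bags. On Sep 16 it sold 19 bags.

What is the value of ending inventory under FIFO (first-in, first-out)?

Sep 14, 401 sold [FIFO — oldest first]: 55 @ $9 + 93 @ $11 + 57 @ $8 + 196 @ $7 = $3,346
Sep 16, 19 sold [FIFO — oldest first]: 19 @ $7 = $133
Total COGS = $3,346 + $133 = $3,479
Ending inventory: 182 @ $7 = $1,274

Ending inventory = $1,274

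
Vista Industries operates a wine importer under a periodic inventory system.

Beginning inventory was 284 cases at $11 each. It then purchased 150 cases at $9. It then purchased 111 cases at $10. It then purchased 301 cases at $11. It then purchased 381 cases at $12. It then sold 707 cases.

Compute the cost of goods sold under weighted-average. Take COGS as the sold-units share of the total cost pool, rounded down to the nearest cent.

Sale 1, sell 707: 707/1227 × $13,467.00 → $7,759.71
Ending inventory (cost pool remaining) = $5,707.29

COGS = $7,759.71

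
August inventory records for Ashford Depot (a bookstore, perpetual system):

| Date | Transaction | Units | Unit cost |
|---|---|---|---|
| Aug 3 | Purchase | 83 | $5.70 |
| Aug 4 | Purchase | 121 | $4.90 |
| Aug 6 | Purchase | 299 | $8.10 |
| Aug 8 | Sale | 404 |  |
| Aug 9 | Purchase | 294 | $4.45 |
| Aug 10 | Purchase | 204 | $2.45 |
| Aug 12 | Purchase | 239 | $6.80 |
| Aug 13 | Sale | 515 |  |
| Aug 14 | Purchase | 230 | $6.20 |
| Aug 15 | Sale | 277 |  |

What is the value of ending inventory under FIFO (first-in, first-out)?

Ending inventory = $1,725.20

Aug 8, 404 sold [FIFO — oldest first]: 83 @ $5.70 + 121 @ $4.90 + 200 @ $8.10 = $2,686.00
Aug 13, 515 sold [FIFO — oldest first]: 99 @ $8.10 + 294 @ $4.45 + 122 @ $2.45 = $2,409.10
Aug 15, 277 sold [FIFO — oldest first]: 82 @ $2.45 + 195 @ $6.80 = $1,526.90
Total COGS = $2,686.00 + $2,409.10 + $1,526.90 = $6,622.00
Ending inventory: 44 @ $6.80 + 230 @ $6.20 = $1,725.20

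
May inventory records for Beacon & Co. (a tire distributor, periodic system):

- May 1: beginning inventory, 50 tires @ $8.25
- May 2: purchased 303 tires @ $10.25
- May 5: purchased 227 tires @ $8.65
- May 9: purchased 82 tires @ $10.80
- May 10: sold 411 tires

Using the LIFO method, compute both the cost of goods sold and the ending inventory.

COGS = $3,894.65; ending inventory = $2,472.75

May 10, 411 sold [LIFO — newest first]: 82 @ $10.80 + 227 @ $8.65 + 102 @ $10.25 = $3,894.65
Ending inventory: 50 @ $8.25 + 201 @ $10.25 = $2,472.75
Check: goods available $6,367.40 = COGS $3,894.65 + ending $2,472.75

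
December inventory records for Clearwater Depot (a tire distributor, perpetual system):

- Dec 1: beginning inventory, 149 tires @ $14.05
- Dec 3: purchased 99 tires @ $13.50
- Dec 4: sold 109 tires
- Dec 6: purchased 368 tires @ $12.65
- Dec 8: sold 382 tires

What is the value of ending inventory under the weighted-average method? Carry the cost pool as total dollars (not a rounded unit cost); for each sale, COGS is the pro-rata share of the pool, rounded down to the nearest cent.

After Dec 1: 149 on hand, pool $2,093.45 (≈ $14.0500 each)
After Dec 3: 248 on hand, pool $3,429.95 (≈ $13.8304 each)
Dec 4, sell 109: 109/248 × $3,429.95 → $1,507.51
After Dec 6: 507 on hand, pool $6,577.64 (≈ $12.9736 each)
Dec 8, sell 382: 382/507 × $6,577.64 → $4,955.93
Total COGS = $1,507.51 + $4,955.93 = $6,463.44
Ending inventory (cost pool remaining) = $1,621.71

Ending inventory = $1,621.71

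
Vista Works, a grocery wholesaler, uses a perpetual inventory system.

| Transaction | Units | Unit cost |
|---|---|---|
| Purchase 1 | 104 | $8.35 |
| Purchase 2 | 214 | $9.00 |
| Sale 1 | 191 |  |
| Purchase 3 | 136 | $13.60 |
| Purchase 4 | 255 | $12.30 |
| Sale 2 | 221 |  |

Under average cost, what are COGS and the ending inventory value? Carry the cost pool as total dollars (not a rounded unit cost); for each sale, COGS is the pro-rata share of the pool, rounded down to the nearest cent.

COGS = $4,281.79; ending inventory = $3,498.71

After Purchase 1: 104 on hand, pool $868.40 (≈ $8.3500 each)
After Purchase 2: 318 on hand, pool $2,794.40 (≈ $8.7874 each)
Sale 1, sell 191: 191/318 × $2,794.40 → $1,678.39
After Purchase 3: 263 on hand, pool $2,965.61 (≈ $11.2761 each)
After Purchase 4: 518 on hand, pool $6,102.11 (≈ $11.7801 each)
Sale 2, sell 221: 221/518 × $6,102.11 → $2,603.40
Total COGS = $1,678.39 + $2,603.40 = $4,281.79
Ending inventory (cost pool remaining) = $3,498.71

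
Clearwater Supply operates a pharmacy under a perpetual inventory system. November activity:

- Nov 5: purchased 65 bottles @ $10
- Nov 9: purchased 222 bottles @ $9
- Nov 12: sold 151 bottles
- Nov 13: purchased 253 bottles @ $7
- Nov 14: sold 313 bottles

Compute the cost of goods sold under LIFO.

COGS = $3,670

Nov 12, 151 sold [LIFO — newest first]: 151 @ $9 = $1,359
Nov 14, 313 sold [LIFO — newest first]: 253 @ $7 + 60 @ $9 = $2,311
Total COGS = $1,359 + $2,311 = $3,670
Ending inventory: 65 @ $10 + 11 @ $9 = $749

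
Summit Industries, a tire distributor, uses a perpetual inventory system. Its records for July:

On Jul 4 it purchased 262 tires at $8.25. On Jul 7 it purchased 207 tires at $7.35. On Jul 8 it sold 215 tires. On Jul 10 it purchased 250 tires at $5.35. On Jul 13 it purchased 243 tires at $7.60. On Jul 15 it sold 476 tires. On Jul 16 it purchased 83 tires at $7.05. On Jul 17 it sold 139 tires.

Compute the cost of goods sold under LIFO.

COGS = $5,678.65

Jul 8, 215 sold [LIFO — newest first]: 207 @ $7.35 + 8 @ $8.25 = $1,587.45
Jul 15, 476 sold [LIFO — newest first]: 243 @ $7.60 + 233 @ $5.35 = $3,093.35
Jul 17, 139 sold [LIFO — newest first]: 83 @ $7.05 + 17 @ $5.35 + 39 @ $8.25 = $997.85
Total COGS = $1,587.45 + $3,093.35 + $997.85 = $5,678.65
Ending inventory: 215 @ $8.25 = $1,773.75
Check: goods available $7,452.40 = COGS $5,678.65 + ending $1,773.75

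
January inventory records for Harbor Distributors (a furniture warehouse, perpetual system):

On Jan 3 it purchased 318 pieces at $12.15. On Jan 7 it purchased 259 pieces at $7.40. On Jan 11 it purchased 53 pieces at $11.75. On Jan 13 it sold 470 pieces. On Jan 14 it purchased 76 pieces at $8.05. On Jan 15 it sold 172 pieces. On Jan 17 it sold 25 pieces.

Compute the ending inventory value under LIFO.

Ending inventory = $473.85

Jan 13, 470 sold [LIFO — newest first]: 53 @ $11.75 + 259 @ $7.40 + 158 @ $12.15 = $4,459.05
Jan 15, 172 sold [LIFO — newest first]: 76 @ $8.05 + 96 @ $12.15 = $1,778.20
Jan 17, 25 sold [LIFO — newest first]: 25 @ $12.15 = $303.75
Total COGS = $4,459.05 + $1,778.20 + $303.75 = $6,541.00
Ending inventory: 39 @ $12.15 = $473.85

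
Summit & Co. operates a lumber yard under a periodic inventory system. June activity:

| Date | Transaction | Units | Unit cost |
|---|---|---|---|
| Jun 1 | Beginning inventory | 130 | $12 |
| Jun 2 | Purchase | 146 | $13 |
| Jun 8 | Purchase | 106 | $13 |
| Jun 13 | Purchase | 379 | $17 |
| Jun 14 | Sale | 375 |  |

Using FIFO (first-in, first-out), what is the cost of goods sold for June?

Jun 14, 375 sold [FIFO — oldest first]: 130 @ $12 + 146 @ $13 + 99 @ $13 = $4,745
Ending inventory: 7 @ $13 + 379 @ $17 = $6,534
Check: goods available $11,279 = COGS $4,745 + ending $6,534

COGS = $4,745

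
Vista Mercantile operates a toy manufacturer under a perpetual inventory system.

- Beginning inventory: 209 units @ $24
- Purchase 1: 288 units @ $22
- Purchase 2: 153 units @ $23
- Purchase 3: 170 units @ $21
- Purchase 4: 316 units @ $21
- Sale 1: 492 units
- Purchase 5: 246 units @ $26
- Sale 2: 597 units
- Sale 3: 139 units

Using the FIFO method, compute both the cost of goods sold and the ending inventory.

COGS = $27,469; ending inventory = $4,004

Sale 1 (492) [FIFO — oldest first]: 209 @ $24 + 283 @ $22 = $11,242
Sale 2 (597) [FIFO — oldest first]: 5 @ $22 + 153 @ $23 + 170 @ $21 + 269 @ $21 = $12,848
Sale 3 (139) [FIFO — oldest first]: 47 @ $21 + 92 @ $26 = $3,379
Total COGS = $11,242 + $12,848 + $3,379 = $27,469
Ending inventory: 154 @ $26 = $4,004
Check: goods available $31,473 = COGS $27,469 + ending $4,004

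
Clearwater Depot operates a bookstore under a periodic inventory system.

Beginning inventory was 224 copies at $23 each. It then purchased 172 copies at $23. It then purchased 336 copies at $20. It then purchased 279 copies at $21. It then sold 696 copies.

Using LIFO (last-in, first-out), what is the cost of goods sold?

COGS = $14,442

Sale 1 (696) [LIFO — newest first]: 279 @ $21 + 336 @ $20 + 81 @ $23 = $14,442
Ending inventory: 224 @ $23 + 91 @ $23 = $7,245
Check: goods available $21,687 = COGS $14,442 + ending $7,245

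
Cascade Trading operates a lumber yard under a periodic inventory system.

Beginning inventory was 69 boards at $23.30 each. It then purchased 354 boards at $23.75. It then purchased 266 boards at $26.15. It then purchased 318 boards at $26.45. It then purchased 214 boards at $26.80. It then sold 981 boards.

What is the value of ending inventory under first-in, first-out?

Ending inventory = $6,422.90

Sale 1 (981) [FIFO — oldest first]: 69 @ $23.30 + 354 @ $23.75 + 266 @ $26.15 + 292 @ $26.45 = $24,694.50
Ending inventory: 26 @ $26.45 + 214 @ $26.80 = $6,422.90
Check: goods available $31,117.40 = COGS $24,694.50 + ending $6,422.90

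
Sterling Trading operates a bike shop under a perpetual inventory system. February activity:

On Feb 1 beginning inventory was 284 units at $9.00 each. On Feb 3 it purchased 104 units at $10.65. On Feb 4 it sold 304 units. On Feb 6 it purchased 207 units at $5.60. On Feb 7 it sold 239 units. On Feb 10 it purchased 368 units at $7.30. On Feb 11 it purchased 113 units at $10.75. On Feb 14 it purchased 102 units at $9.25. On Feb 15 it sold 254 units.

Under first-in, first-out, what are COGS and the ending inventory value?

Feb 4, 304 sold [FIFO — oldest first]: 284 @ $9.00 + 20 @ $10.65 = $2,769.00
Feb 7, 239 sold [FIFO — oldest first]: 84 @ $10.65 + 155 @ $5.60 = $1,762.60
Feb 15, 254 sold [FIFO — oldest first]: 52 @ $5.60 + 202 @ $7.30 = $1,765.80
Total COGS = $2,769.00 + $1,762.60 + $1,765.80 = $6,297.40
Ending inventory: 166 @ $7.30 + 113 @ $10.75 + 102 @ $9.25 = $3,370.05
Check: goods available $9,667.45 = COGS $6,297.40 + ending $3,370.05

COGS = $6,297.40; ending inventory = $3,370.05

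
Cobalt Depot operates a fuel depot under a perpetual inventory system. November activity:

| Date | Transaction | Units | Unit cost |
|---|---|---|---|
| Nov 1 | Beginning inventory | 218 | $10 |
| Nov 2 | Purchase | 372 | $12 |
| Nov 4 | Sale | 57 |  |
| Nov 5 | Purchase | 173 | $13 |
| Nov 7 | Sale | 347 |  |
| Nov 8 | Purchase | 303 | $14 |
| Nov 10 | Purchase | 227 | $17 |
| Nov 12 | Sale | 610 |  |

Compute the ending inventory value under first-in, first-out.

Nov 4, 57 sold [FIFO — oldest first]: 57 @ $10 = $570
Nov 7, 347 sold [FIFO — oldest first]: 161 @ $10 + 186 @ $12 = $3,842
Nov 12, 610 sold [FIFO — oldest first]: 186 @ $12 + 173 @ $13 + 251 @ $14 = $7,995
Total COGS = $570 + $3,842 + $7,995 = $12,407
Ending inventory: 52 @ $14 + 227 @ $17 = $4,587

Ending inventory = $4,587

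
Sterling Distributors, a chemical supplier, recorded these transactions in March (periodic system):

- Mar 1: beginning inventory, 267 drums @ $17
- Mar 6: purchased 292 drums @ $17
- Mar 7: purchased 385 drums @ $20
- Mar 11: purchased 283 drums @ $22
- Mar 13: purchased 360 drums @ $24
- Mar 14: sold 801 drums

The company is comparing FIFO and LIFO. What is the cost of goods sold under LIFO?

COGS = $18,026

FIFO COGS: 267 @ $17 + 292 @ $17 + 242 @ $20 = $14,343
LIFO COGS: 360 @ $24 + 283 @ $22 + 158 @ $20 = $18,026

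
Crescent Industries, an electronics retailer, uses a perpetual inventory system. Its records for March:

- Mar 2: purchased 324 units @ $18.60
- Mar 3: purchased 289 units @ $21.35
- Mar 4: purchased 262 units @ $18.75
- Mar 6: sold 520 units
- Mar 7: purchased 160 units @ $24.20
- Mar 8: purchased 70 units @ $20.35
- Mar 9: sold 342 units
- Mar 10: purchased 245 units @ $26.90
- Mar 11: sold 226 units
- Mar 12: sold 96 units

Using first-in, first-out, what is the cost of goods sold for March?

COGS = $24,530.65

Mar 6, 520 sold [FIFO — oldest first]: 324 @ $18.60 + 196 @ $21.35 = $10,211.00
Mar 9, 342 sold [FIFO — oldest first]: 93 @ $21.35 + 249 @ $18.75 = $6,654.30
Mar 11, 226 sold [FIFO — oldest first]: 13 @ $18.75 + 160 @ $24.20 + 53 @ $20.35 = $5,194.30
Mar 12, 96 sold [FIFO — oldest first]: 17 @ $20.35 + 79 @ $26.90 = $2,471.05
Total COGS = $10,211.00 + $6,654.30 + $5,194.30 + $2,471.05 = $24,530.65
Ending inventory: 166 @ $26.90 = $4,465.40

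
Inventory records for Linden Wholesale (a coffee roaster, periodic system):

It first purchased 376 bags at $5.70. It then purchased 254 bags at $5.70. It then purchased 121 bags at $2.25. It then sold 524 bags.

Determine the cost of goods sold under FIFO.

COGS = $2,986.80

Sale 1 (524) [FIFO — oldest first]: 376 @ $5.70 + 148 @ $5.70 = $2,986.80
Ending inventory: 106 @ $5.70 + 121 @ $2.25 = $876.45
Check: goods available $3,863.25 = COGS $2,986.80 + ending $876.45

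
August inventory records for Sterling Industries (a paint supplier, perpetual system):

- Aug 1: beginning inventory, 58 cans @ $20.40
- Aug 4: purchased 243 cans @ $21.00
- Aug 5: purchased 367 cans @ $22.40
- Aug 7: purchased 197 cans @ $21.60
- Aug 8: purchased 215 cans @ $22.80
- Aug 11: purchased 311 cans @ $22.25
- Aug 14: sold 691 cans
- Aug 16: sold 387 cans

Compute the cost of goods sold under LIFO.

COGS = $24,028.95

Aug 14, 691 sold [LIFO — newest first]: 311 @ $22.25 + 215 @ $22.80 + 165 @ $21.60 = $15,385.75
Aug 16, 387 sold [LIFO — newest first]: 32 @ $21.60 + 355 @ $22.40 = $8,643.20
Total COGS = $15,385.75 + $8,643.20 = $24,028.95
Ending inventory: 58 @ $20.40 + 243 @ $21.00 + 12 @ $22.40 = $6,555.00
Check: goods available $30,583.95 = COGS $24,028.95 + ending $6,555.00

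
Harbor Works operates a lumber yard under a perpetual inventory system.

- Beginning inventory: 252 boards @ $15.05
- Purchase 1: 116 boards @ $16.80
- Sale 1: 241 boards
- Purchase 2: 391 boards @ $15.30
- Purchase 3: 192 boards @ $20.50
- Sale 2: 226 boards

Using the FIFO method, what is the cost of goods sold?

COGS = $7,256.10

Sale 1 (241) [FIFO — oldest first]: 241 @ $15.05 = $3,627.05
Sale 2 (226) [FIFO — oldest first]: 11 @ $15.05 + 116 @ $16.80 + 99 @ $15.30 = $3,629.05
Total COGS = $3,627.05 + $3,629.05 = $7,256.10
Ending inventory: 292 @ $15.30 + 192 @ $20.50 = $8,403.60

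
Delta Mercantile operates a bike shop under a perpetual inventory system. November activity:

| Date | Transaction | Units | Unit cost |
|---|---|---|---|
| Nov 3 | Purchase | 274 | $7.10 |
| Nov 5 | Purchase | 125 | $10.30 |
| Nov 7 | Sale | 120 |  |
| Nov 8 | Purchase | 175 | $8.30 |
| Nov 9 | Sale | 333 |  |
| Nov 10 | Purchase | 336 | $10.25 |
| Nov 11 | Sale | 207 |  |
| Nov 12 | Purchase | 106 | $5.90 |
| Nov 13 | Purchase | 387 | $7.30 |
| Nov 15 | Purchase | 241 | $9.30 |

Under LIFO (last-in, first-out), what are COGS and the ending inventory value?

COGS = $5,948.05; ending inventory = $7,873.15

Nov 7, 120 sold [LIFO — newest first]: 120 @ $10.30 = $1,236.00
Nov 9, 333 sold [LIFO — newest first]: 175 @ $8.30 + 5 @ $10.30 + 153 @ $7.10 = $2,590.30
Nov 11, 207 sold [LIFO — newest first]: 207 @ $10.25 = $2,121.75
Total COGS = $1,236.00 + $2,590.30 + $2,121.75 = $5,948.05
Ending inventory: 121 @ $7.10 + 129 @ $10.25 + 106 @ $5.90 + 387 @ $7.30 + 241 @ $9.30 = $7,873.15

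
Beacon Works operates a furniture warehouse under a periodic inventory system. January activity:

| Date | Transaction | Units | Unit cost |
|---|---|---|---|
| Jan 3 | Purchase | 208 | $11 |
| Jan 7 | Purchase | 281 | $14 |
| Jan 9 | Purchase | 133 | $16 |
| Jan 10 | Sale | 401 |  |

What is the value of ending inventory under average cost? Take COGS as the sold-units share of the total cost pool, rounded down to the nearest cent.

Ending inventory = $2,966.81

Jan 10, sell 401: 401/622 × $8,350.00 → $5,383.19
Ending inventory (cost pool remaining) = $2,966.81
Check: goods available $8,350.00 = COGS $5,383.19 + ending $2,966.81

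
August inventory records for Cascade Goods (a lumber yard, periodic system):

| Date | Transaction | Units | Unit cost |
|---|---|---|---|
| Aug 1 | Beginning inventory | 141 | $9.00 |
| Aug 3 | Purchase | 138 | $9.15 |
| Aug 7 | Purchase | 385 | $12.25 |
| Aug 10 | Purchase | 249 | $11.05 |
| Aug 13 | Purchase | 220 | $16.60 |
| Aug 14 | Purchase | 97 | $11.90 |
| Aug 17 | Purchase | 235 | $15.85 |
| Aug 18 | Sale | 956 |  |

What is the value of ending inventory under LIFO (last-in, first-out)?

Aug 18, 956 sold [LIFO — newest first]: 235 @ $15.85 + 97 @ $11.90 + 220 @ $16.60 + 249 @ $11.05 + 155 @ $12.25 = $13,181.25
Ending inventory: 141 @ $9.00 + 138 @ $9.15 + 230 @ $12.25 = $5,349.20
Check: goods available $18,530.45 = COGS $13,181.25 + ending $5,349.20

Ending inventory = $5,349.20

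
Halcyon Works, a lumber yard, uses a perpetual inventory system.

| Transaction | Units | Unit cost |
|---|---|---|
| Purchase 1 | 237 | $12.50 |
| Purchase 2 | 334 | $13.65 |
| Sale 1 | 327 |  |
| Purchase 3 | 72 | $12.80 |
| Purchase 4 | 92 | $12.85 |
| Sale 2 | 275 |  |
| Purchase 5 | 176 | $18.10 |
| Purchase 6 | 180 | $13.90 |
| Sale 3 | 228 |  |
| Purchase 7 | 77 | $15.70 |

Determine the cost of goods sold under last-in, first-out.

COGS = $11,333.70

Sale 1 (327) [LIFO — newest first]: 327 @ $13.65 = $4,463.55
Sale 2 (275) [LIFO — newest first]: 92 @ $12.85 + 72 @ $12.80 + 7 @ $13.65 + 104 @ $12.50 = $3,499.35
Sale 3 (228) [LIFO — newest first]: 180 @ $13.90 + 48 @ $18.10 = $3,370.80
Total COGS = $4,463.55 + $3,499.35 + $3,370.80 = $11,333.70
Ending inventory: 133 @ $12.50 + 128 @ $18.10 + 77 @ $15.70 = $5,188.20
Check: goods available $16,521.90 = COGS $11,333.70 + ending $5,188.20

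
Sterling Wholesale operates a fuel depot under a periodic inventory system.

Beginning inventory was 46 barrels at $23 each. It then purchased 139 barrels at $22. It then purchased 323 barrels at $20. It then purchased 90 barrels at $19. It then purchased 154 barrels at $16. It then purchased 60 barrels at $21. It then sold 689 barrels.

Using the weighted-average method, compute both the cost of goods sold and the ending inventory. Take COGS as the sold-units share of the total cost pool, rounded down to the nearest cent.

Sale 1, sell 689: 689/812 × $16,010.00 → $13,584.83
Ending inventory (cost pool remaining) = $2,425.17

COGS = $13,584.83; ending inventory = $2,425.17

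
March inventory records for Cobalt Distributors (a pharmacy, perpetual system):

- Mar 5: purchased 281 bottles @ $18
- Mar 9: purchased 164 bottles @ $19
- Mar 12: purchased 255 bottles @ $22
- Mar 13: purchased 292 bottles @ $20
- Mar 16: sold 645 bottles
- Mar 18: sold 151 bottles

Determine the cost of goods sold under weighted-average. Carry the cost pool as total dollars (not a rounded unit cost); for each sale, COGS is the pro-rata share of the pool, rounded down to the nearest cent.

COGS = $15,746.67

After Mar 5: 281 on hand, pool $5,058.00 (≈ $18.0000 each)
After Mar 9: 445 on hand, pool $8,174.00 (≈ $18.3685 each)
After Mar 12: 700 on hand, pool $13,784.00 (≈ $19.6914 each)
After Mar 13: 992 on hand, pool $19,624.00 (≈ $19.7823 each)
Mar 16, sell 645: 645/992 × $19,624.00 → $12,759.55
Mar 18, sell 151: 151/347 × $6,864.45 → $2,987.12
Total COGS = $12,759.55 + $2,987.12 = $15,746.67
Ending inventory (cost pool remaining) = $3,877.33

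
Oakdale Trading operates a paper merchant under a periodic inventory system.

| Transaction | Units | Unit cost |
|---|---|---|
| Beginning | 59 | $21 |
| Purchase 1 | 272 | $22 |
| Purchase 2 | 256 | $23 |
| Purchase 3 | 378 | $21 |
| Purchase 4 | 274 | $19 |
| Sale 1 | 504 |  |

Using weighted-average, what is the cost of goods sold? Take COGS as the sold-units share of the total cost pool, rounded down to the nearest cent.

COGS = $10,680.00

Sale 1, sell 504: 504/1239 × $26,255.00 → $10,680.00
Ending inventory (cost pool remaining) = $15,575.00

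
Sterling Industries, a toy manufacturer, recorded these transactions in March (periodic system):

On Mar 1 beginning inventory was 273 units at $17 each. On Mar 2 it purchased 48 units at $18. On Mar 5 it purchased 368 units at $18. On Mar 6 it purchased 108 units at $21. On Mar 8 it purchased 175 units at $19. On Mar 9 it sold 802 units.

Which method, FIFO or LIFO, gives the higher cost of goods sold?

LIFO

FIFO COGS: 273 @ $17 + 48 @ $18 + 368 @ $18 + 108 @ $21 + 5 @ $19 = $14,492
LIFO COGS: 175 @ $19 + 108 @ $21 + 368 @ $18 + 48 @ $18 + 103 @ $17 = $14,832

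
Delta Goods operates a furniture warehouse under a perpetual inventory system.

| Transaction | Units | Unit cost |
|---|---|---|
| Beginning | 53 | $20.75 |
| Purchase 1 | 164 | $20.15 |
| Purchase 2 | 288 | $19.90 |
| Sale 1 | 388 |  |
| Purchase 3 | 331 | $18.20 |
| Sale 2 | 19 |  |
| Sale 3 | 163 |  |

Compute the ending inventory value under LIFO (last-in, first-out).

Sale 1 (388) [LIFO — newest first]: 288 @ $19.90 + 100 @ $20.15 = $7,746.20
Sale 2 (19) [LIFO — newest first]: 19 @ $18.20 = $345.80
Sale 3 (163) [LIFO — newest first]: 163 @ $18.20 = $2,966.60
Total COGS = $7,746.20 + $345.80 + $2,966.60 = $11,058.60
Ending inventory: 53 @ $20.75 + 64 @ $20.15 + 149 @ $18.20 = $5,101.15

Ending inventory = $5,101.15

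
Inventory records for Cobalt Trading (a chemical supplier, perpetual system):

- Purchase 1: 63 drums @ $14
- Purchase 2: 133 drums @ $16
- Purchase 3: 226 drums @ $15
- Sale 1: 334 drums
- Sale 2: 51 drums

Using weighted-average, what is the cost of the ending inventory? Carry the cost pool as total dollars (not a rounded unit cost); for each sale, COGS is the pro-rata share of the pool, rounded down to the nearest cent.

Ending inventory = $561.14

After Purchase 1: 63 on hand, pool $882.00 (≈ $14.0000 each)
After Purchase 2: 196 on hand, pool $3,010.00 (≈ $15.3571 each)
After Purchase 3: 422 on hand, pool $6,400.00 (≈ $15.1659 each)
Sale 1, sell 334: 334/422 × $6,400.00 → $5,065.40
Sale 2, sell 51: 51/88 × $1,334.60 → $773.46
Total COGS = $5,065.40 + $773.46 = $5,838.86
Ending inventory (cost pool remaining) = $561.14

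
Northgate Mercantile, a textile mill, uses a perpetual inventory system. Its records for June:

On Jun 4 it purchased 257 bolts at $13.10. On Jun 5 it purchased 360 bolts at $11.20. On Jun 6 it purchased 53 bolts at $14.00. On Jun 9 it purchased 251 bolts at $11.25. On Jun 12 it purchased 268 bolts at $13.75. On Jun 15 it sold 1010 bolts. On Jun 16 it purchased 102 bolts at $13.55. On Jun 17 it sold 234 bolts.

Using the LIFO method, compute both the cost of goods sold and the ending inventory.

COGS = $15,415.85; ending inventory = $615.70

Jun 15, 1010 sold [LIFO — newest first]: 268 @ $13.75 + 251 @ $11.25 + 53 @ $14.00 + 360 @ $11.20 + 78 @ $13.10 = $12,304.55
Jun 17, 234 sold [LIFO — newest first]: 102 @ $13.55 + 132 @ $13.10 = $3,111.30
Total COGS = $12,304.55 + $3,111.30 = $15,415.85
Ending inventory: 47 @ $13.10 = $615.70
Check: goods available $16,031.55 = COGS $15,415.85 + ending $615.70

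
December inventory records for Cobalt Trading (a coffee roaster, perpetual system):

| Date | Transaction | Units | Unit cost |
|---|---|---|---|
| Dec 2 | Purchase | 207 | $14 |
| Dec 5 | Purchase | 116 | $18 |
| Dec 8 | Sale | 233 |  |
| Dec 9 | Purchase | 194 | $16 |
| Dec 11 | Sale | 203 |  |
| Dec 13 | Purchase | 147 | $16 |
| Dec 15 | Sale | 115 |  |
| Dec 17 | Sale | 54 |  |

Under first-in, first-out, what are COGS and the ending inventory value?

Dec 8, 233 sold [FIFO — oldest first]: 207 @ $14 + 26 @ $18 = $3,366
Dec 11, 203 sold [FIFO — oldest first]: 90 @ $18 + 113 @ $16 = $3,428
Dec 15, 115 sold [FIFO — oldest first]: 81 @ $16 + 34 @ $16 = $1,840
Dec 17, 54 sold [FIFO — oldest first]: 54 @ $16 = $864
Total COGS = $3,366 + $3,428 + $1,840 + $864 = $9,498
Ending inventory: 59 @ $16 = $944

COGS = $9,498; ending inventory = $944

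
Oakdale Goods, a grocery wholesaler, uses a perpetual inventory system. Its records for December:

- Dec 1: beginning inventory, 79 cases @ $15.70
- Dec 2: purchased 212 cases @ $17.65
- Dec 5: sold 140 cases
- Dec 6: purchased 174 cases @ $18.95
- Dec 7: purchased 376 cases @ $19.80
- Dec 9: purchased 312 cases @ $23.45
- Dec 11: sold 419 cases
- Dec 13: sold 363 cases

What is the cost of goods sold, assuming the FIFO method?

COGS = $17,623.65

Dec 5, 140 sold [FIFO — oldest first]: 79 @ $15.70 + 61 @ $17.65 = $2,316.95
Dec 11, 419 sold [FIFO — oldest first]: 151 @ $17.65 + 174 @ $18.95 + 94 @ $19.80 = $7,823.65
Dec 13, 363 sold [FIFO — oldest first]: 282 @ $19.80 + 81 @ $23.45 = $7,483.05
Total COGS = $2,316.95 + $7,823.65 + $7,483.05 = $17,623.65
Ending inventory: 231 @ $23.45 = $5,416.95
Check: goods available $23,040.60 = COGS $17,623.65 + ending $5,416.95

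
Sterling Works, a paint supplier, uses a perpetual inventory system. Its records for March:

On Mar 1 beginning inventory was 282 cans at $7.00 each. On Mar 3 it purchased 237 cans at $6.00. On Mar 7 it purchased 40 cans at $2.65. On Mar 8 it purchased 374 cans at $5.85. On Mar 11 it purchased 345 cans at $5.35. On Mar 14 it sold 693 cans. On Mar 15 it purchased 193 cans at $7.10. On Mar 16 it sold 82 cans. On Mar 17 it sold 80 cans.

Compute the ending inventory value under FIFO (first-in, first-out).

Ending inventory = $3,672.35

Mar 14, 693 sold [FIFO — oldest first]: 282 @ $7.00 + 237 @ $6.00 + 40 @ $2.65 + 134 @ $5.85 = $4,285.90
Mar 16, 82 sold [FIFO — oldest first]: 82 @ $5.85 = $479.70
Mar 17, 80 sold [FIFO — oldest first]: 80 @ $5.85 = $468.00
Total COGS = $4,285.90 + $479.70 + $468.00 = $5,233.60
Ending inventory: 78 @ $5.85 + 345 @ $5.35 + 193 @ $7.10 = $3,672.35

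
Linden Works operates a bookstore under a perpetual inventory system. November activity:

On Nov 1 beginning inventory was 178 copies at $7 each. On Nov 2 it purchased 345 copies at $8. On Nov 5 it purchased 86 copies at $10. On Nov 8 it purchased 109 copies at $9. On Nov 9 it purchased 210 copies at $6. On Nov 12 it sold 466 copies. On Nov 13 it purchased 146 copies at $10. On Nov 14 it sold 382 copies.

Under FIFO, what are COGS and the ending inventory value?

COGS = $6,627; ending inventory = $1,940

Nov 12, 466 sold [FIFO — oldest first]: 178 @ $7 + 288 @ $8 = $3,550
Nov 14, 382 sold [FIFO — oldest first]: 57 @ $8 + 86 @ $10 + 109 @ $9 + 130 @ $6 = $3,077
Total COGS = $3,550 + $3,077 = $6,627
Ending inventory: 80 @ $6 + 146 @ $10 = $1,940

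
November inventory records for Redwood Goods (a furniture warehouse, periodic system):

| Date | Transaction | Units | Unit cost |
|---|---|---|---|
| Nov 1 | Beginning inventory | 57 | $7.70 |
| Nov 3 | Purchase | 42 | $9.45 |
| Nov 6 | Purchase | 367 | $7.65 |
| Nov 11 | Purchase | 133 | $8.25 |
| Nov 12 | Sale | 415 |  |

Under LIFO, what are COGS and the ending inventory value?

Nov 12, 415 sold [LIFO — newest first]: 133 @ $8.25 + 282 @ $7.65 = $3,254.55
Ending inventory: 57 @ $7.70 + 42 @ $9.45 + 85 @ $7.65 = $1,486.05

COGS = $3,254.55; ending inventory = $1,486.05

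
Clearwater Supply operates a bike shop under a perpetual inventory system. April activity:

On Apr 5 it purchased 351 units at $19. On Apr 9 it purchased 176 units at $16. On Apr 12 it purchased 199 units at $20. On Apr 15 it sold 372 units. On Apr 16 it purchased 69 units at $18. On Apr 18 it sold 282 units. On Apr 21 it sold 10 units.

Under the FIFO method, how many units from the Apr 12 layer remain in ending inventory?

Apr 15, 372 sold [FIFO — oldest first]: 351 @ $19 + 21 @ $16 = $7,005
Apr 18, 282 sold [FIFO — oldest first]: 155 @ $16 + 127 @ $20 = $5,020
Apr 21, 10 sold [FIFO — oldest first]: 10 @ $20 = $200
Total COGS = $7,005 + $5,020 + $200 = $12,225
Ending inventory: 62 @ $20 + 69 @ $18 = $2,482

62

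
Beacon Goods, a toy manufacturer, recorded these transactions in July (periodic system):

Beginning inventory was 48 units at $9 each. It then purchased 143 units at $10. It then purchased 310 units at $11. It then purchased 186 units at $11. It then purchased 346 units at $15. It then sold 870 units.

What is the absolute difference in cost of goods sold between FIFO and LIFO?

FIFO COGS: 48 @ $9 + 143 @ $10 + 310 @ $11 + 186 @ $11 + 183 @ $15 = $10,063
LIFO COGS: 346 @ $15 + 186 @ $11 + 310 @ $11 + 28 @ $10 = $10,926
Difference = |$10,063 − $10,926| = $863

$863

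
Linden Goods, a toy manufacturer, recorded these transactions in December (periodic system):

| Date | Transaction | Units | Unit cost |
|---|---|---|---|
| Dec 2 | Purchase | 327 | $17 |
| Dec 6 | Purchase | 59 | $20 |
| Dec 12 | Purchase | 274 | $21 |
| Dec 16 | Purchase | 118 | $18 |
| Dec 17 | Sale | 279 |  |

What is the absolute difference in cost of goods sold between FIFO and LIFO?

FIFO COGS: 279 @ $17 = $4,743
LIFO COGS: 118 @ $18 + 161 @ $21 = $5,505
Difference = |$4,743 − $5,505| = $762

$762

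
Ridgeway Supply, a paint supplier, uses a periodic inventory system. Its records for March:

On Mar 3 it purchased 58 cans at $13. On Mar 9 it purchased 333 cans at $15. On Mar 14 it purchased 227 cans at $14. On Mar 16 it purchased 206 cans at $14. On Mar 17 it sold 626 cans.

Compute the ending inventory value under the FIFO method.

Ending inventory = $2,772

Mar 17, 626 sold [FIFO — oldest first]: 58 @ $13 + 333 @ $15 + 227 @ $14 + 8 @ $14 = $9,039
Ending inventory: 198 @ $14 = $2,772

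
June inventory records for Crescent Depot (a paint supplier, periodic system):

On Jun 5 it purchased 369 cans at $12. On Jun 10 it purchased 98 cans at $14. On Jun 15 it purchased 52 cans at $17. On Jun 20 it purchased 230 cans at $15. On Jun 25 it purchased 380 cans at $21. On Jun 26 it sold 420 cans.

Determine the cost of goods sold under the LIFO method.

Jun 26, 420 sold [LIFO — newest first]: 380 @ $21 + 40 @ $15 = $8,580
Ending inventory: 369 @ $12 + 98 @ $14 + 52 @ $17 + 190 @ $15 = $9,534

COGS = $8,580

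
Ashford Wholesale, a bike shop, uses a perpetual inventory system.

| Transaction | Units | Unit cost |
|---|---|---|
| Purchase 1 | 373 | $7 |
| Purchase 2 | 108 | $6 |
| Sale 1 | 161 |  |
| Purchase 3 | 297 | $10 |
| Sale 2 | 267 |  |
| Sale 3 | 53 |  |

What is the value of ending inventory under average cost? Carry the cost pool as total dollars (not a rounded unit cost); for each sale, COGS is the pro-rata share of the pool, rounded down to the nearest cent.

After Purchase 1: 373 on hand, pool $2,611.00 (≈ $7.0000 each)
After Purchase 2: 481 on hand, pool $3,259.00 (≈ $6.7755 each)
Sale 1, sell 161: 161/481 × $3,259.00 → $1,090.85
After Purchase 3: 617 on hand, pool $5,138.15 (≈ $8.3276 each)
Sale 2, sell 267: 267/617 × $5,138.15 → $2,223.47
Sale 3, sell 53: 53/350 × $2,914.68 → $441.36
Total COGS = $1,090.85 + $2,223.47 + $441.36 = $3,755.68
Ending inventory (cost pool remaining) = $2,473.32

Ending inventory = $2,473.32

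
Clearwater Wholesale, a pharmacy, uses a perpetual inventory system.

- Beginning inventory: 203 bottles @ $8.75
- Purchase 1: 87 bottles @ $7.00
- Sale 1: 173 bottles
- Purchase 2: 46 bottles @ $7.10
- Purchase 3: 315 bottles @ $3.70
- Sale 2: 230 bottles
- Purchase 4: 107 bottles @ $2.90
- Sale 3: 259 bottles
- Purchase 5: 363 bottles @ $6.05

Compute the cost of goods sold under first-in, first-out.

Sale 1 (173) [FIFO — oldest first]: 173 @ $8.75 = $1,513.75
Sale 2 (230) [FIFO — oldest first]: 30 @ $8.75 + 87 @ $7.00 + 46 @ $7.10 + 67 @ $3.70 = $1,446.00
Sale 3 (259) [FIFO — oldest first]: 248 @ $3.70 + 11 @ $2.90 = $949.50
Total COGS = $1,513.75 + $1,446.00 + $949.50 = $3,909.25
Ending inventory: 96 @ $2.90 + 363 @ $6.05 = $2,474.55

COGS = $3,909.25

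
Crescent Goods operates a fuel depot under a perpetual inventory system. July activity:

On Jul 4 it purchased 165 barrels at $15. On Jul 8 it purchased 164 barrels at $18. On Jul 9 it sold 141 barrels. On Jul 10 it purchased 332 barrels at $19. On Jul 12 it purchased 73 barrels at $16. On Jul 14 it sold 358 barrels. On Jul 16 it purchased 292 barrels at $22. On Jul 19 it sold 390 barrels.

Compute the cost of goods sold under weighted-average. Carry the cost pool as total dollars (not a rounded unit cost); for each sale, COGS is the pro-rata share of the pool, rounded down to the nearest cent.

COGS = $16,567.34

After Jul 4: 165 on hand, pool $2,475.00 (≈ $15.0000 each)
After Jul 8: 329 on hand, pool $5,427.00 (≈ $16.4954 each)
Jul 9, sell 141: 141/329 × $5,427.00 → $2,325.85
After Jul 10: 520 on hand, pool $9,409.15 (≈ $18.0945 each)
After Jul 12: 593 on hand, pool $10,577.15 (≈ $17.8367 each)
Jul 14, sell 358: 358/593 × $10,577.15 → $6,385.53
After Jul 16: 527 on hand, pool $10,615.62 (≈ $20.1435 each)
Jul 19, sell 390: 390/527 × $10,615.62 → $7,855.96
Total COGS = $2,325.85 + $6,385.53 + $7,855.96 = $16,567.34
Ending inventory (cost pool remaining) = $2,759.66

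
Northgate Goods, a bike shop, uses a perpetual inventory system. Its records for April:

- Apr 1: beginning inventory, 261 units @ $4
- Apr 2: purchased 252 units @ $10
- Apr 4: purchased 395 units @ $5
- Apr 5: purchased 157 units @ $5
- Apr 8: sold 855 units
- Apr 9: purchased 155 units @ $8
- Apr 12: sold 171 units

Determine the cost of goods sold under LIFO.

COGS = $6,788

Apr 8, 855 sold [LIFO — newest first]: 157 @ $5 + 395 @ $5 + 252 @ $10 + 51 @ $4 = $5,484
Apr 12, 171 sold [LIFO — newest first]: 155 @ $8 + 16 @ $4 = $1,304
Total COGS = $5,484 + $1,304 = $6,788
Ending inventory: 194 @ $4 = $776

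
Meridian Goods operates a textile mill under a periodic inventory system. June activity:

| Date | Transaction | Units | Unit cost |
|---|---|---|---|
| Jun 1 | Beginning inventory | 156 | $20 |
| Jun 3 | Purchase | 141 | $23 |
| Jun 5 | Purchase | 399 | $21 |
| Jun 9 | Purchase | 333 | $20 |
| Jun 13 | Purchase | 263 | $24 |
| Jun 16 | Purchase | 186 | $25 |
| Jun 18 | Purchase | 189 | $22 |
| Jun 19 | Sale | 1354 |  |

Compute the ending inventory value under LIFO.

Jun 19, 1354 sold [LIFO — newest first]: 189 @ $22 + 186 @ $25 + 263 @ $24 + 333 @ $20 + 383 @ $21 = $29,823
Ending inventory: 156 @ $20 + 141 @ $23 + 16 @ $21 = $6,699
Check: goods available $36,522 = COGS $29,823 + ending $6,699

Ending inventory = $6,699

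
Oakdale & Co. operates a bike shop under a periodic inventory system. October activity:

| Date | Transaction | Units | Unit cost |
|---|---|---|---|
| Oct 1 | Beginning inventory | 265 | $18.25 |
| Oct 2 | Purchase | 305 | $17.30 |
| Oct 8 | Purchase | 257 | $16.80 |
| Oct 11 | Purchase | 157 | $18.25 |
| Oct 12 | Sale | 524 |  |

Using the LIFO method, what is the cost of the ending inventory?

Ending inventory = $8,209.75

Oct 12, 524 sold [LIFO — newest first]: 157 @ $18.25 + 257 @ $16.80 + 110 @ $17.30 = $9,085.85
Ending inventory: 265 @ $18.25 + 195 @ $17.30 = $8,209.75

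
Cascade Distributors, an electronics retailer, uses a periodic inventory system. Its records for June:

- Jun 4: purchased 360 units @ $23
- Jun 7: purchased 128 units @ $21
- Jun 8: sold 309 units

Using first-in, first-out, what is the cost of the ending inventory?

Jun 8, 309 sold [FIFO — oldest first]: 309 @ $23 = $7,107
Ending inventory: 51 @ $23 + 128 @ $21 = $3,861

Ending inventory = $3,861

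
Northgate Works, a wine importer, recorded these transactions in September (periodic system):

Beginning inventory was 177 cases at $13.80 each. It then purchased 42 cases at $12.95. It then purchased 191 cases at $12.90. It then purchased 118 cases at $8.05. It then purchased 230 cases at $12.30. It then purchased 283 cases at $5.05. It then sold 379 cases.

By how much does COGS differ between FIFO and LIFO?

$2,440.55

FIFO COGS: 177 @ $13.80 + 42 @ $12.95 + 160 @ $12.90 = $5,050.50
LIFO COGS: 283 @ $5.05 + 96 @ $12.30 = $2,609.95
Difference = |$5,050.50 − $2,609.95| = $2,440.55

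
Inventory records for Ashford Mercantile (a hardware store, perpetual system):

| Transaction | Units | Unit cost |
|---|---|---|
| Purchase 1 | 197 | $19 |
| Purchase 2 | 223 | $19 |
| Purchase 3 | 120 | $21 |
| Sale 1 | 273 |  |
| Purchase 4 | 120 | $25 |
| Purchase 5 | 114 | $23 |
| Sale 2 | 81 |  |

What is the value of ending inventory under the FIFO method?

Sale 1 (273) [FIFO — oldest first]: 197 @ $19 + 76 @ $19 = $5,187
Sale 2 (81) [FIFO — oldest first]: 81 @ $19 = $1,539
Total COGS = $5,187 + $1,539 = $6,726
Ending inventory: 66 @ $19 + 120 @ $21 + 120 @ $25 + 114 @ $23 = $9,396
Check: goods available $16,122 = COGS $6,726 + ending $9,396

Ending inventory = $9,396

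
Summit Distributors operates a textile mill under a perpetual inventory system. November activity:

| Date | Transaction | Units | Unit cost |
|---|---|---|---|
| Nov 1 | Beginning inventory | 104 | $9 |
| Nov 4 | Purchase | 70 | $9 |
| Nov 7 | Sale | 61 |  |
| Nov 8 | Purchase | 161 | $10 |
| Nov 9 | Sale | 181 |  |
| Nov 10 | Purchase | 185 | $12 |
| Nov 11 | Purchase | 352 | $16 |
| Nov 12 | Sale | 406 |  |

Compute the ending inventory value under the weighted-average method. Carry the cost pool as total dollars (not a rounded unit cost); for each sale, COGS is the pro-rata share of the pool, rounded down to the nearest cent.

Ending inventory = $3,108.86

After Nov 1: 104 on hand, pool $936.00 (≈ $9.0000 each)
After Nov 4: 174 on hand, pool $1,566.00 (≈ $9.0000 each)
Nov 7, sell 61: 61/174 × $1,566.00 → $549.00
After Nov 8: 274 on hand, pool $2,627.00 (≈ $9.5876 each)
Nov 9, sell 181: 181/274 × $2,627.00 → $1,735.35
After Nov 10: 278 on hand, pool $3,111.65 (≈ $11.1930 each)
After Nov 11: 630 on hand, pool $8,743.65 (≈ $13.8788 each)
Nov 12, sell 406: 406/630 × $8,743.65 → $5,634.79
Total COGS = $549.00 + $1,735.35 + $5,634.79 = $7,919.14
Ending inventory (cost pool remaining) = $3,108.86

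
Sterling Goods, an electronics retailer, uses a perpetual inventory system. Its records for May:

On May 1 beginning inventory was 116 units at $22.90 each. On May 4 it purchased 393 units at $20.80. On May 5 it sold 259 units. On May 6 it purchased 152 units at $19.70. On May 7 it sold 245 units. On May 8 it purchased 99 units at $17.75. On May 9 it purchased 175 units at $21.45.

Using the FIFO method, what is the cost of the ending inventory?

Ending inventory = $8,609.40

May 5, 259 sold [FIFO — oldest first]: 116 @ $22.90 + 143 @ $20.80 = $5,630.80
May 7, 245 sold [FIFO — oldest first]: 245 @ $20.80 = $5,096.00
Total COGS = $5,630.80 + $5,096.00 = $10,726.80
Ending inventory: 5 @ $20.80 + 152 @ $19.70 + 99 @ $17.75 + 175 @ $21.45 = $8,609.40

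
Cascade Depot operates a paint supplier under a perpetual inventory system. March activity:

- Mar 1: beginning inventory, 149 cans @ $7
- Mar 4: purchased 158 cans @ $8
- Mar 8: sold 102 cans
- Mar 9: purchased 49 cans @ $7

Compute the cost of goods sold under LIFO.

Mar 8, 102 sold [LIFO — newest first]: 102 @ $8 = $816
Ending inventory: 149 @ $7 + 56 @ $8 + 49 @ $7 = $1,834

COGS = $816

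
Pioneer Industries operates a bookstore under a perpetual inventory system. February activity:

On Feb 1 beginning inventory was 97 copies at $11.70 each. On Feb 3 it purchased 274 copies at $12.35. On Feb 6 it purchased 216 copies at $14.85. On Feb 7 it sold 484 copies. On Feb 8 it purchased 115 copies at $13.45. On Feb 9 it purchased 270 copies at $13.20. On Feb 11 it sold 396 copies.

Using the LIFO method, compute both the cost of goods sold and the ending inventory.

Feb 7, 484 sold [LIFO — newest first]: 216 @ $14.85 + 268 @ $12.35 = $6,517.40
Feb 11, 396 sold [LIFO — newest first]: 270 @ $13.20 + 115 @ $13.45 + 6 @ $12.35 + 5 @ $11.70 = $5,243.35
Total COGS = $6,517.40 + $5,243.35 = $11,760.75
Ending inventory: 92 @ $11.70 = $1,076.40

COGS = $11,760.75; ending inventory = $1,076.40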